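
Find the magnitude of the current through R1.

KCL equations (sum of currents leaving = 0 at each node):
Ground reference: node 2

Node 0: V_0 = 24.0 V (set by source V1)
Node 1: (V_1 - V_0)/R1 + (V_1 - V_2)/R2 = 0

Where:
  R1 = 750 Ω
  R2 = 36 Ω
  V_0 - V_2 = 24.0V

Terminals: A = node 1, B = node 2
Nodal analysis, taking node 2 as the 0 V reference.
Source V1 fixes V_0 = 24 V.
KCL at each unknown node (sum of currents leaving = 0; resistances in Ω):
  Node 1: (V_1 - 24)/750 + (V_1 - 0)/36 = 0
Collecting terms: 0.02911 × V_1 = 0.032  =>  V_1 = 1.099 V
I_R1 = (V_0 - V_1)/R1 = (24 - 1.099)/750 = 0.03053 A
|I_R1| = 0.03053 A

Final answer: |I_R1| = 0.03053 A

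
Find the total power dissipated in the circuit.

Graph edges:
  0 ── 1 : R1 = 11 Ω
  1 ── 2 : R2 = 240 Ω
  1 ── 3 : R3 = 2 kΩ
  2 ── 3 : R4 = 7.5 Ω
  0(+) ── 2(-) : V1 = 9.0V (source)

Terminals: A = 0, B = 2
Nodal analysis, taking node 2 as the 0 V reference.
Source V1 fixes V_0 = 9 V.
KCL at each unknown node (sum of currents leaving = 0; resistances in Ω):
  Node 1: (V_1 - 9)/11 + (V_1 - 0)/240 + (V_1 - V_3)/2000 = 0
  Node 3: (V_3 - V_1)/2000 + (V_3 - 0)/7.5 = 0
Collecting terms (coefficients in siemens):
  0.09558·V_1 - 0.0005·V_3 = 0.8182
  0.1338·V_3 - 0.0005·V_1 = 0
Determinant D = (0.09558)(0.1338) - (-0.0005)(-0.0005) = 0.01279
V_1 = [(0.8182)(0.1338) - (-0.0005)(0)]/D = 8.561 V
V_3 = [(0.09558)(0) - (0.8182)(-0.0005)]/D = 0.03198 V
Power in each resistor, P = (ΔV)²/R:
  P_R1 = (9 - 8.561)²/11 = 0.01754 W
  P_R2 = (8.561 - 0)²/240 = 0.3054 W
  P_R3 = (8.561 - 0.03198)²/2000 = 0.03637 W
  P_R4 = (0 - 0.03198)²/7.5 = 0.0001364 W
P_total = P_R1 + P_R2 + P_R3 + P_R4 = 0.3594 W

Final answer: 0.3594 W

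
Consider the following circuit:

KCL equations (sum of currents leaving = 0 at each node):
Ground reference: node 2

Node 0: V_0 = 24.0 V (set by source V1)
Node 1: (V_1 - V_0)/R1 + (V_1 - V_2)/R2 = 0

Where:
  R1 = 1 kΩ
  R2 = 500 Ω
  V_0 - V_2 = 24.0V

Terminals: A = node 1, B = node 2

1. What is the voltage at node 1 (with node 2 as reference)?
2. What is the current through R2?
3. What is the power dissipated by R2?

Nodal analysis, taking node 2 as the 0 V reference.
Source V1 fixes V_0 = 24 V.
KCL at each unknown node (sum of currents leaving = 0; resistances in Ω):
  Node 1: (V_1 - 24)/1000 + (V_1 - 0)/500 = 0
Collecting terms: 0.003 × V_1 = 0.024  =>  V_1 = 8 V
Part 1:
  Read off the nodal solution: V_1 = 8 V
Part 2:
  I_R2 = (V_1 - V_2)/R2 = (8 - 0)/500 = 0.016 A
  Magnitude: I_R2 = 0.016 A
Part 3:
  I_R2 = (V_1 - V_2)/R2 = (8 - 0)/500 = 0.016 A
  P_R2 = I_R2² × R2 = (0.016)² × 500 = 0.128 W

Final answers:
1. V_1 = 8 V
2. I_R2 = 0.016 A
3. P_R2 = 0.128 W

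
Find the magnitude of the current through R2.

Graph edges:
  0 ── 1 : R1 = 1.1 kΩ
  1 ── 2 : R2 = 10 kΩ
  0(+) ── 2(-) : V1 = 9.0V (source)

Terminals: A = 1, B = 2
Nodal analysis, taking node 2 as the 0 V reference.
Source V1 fixes V_0 = 9 V.
KCL at each unknown node (sum of currents leaving = 0; resistances in Ω):
  Node 1: (V_1 - 9)/1100 + (V_1 - 0)/10000 = 0
Collecting terms: 0.001009 × V_1 = 0.008182  =>  V_1 = 8.108 V
I_R2 = (V_1 - V_2)/R2 = (8.108 - 0)/10000 = 0.0008108 A
|I_R2| = 0.0008108 A

Final answer: |I_R2| = 0.0008108 A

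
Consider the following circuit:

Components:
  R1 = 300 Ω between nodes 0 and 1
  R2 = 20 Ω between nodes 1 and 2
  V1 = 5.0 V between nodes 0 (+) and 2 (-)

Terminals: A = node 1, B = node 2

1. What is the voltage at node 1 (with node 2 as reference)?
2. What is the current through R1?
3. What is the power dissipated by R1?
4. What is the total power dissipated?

Nodal analysis, taking node 2 as the 0 V reference.
Source V1 fixes V_0 = 5 V.
KCL at each unknown node (sum of currents leaving = 0; resistances in Ω):
  Node 1: (V_1 - 5)/300 + (V_1 - 0)/20 = 0
Collecting terms: 0.05333 × V_1 = 0.01667  =>  V_1 = 0.3125 V
Part 1:
  Read off the nodal solution: V_1 = 0.3125 V
Part 2:
  I_R1 = (V_0 - V_1)/R1 = (5 - 0.3125)/300 = 0.01562 A
  Magnitude: I_R1 = 0.01562 A
Part 3:
  I_R1 = (V_0 - V_1)/R1 = (5 - 0.3125)/300 = 0.01562 A
  P_R1 = I_R1² × R1 = (0.01562)² × 300 = 0.07324 W
Part 4:
  Power in each resistor, P = (ΔV)²/R:
    P_R1 = (5 - 0.3125)²/300 = 0.07324 W
    P_R2 = (0.3125 - 0)²/20 = 0.004883 W
  P_total = P_R1 + P_R2 = 0.07812 W

Final answers:
1. V_1 = 0.3125 V
2. I_R1 = 0.01562 A
3. P_R1 = 0.07324 W
4. P_total = 0.07812 W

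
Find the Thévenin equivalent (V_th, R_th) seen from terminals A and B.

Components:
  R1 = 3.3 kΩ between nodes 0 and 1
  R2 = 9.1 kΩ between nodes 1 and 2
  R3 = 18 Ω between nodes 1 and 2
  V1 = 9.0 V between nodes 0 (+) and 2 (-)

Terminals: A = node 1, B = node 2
Step 1 — V_th is the open-circuit voltage V_A - V_B (nothing connected across the terminals).
Nodal analysis, taking node 2 as the 0 V reference.
Source V1 fixes V_0 = 9 V.
KCL at each unknown node (sum of currents leaving = 0; resistances in Ω):
  Node 1: (V_1 - 9)/3300 + (V_1 - 0)/9100 + (V_1 - 0)/18 = 0
Collecting terms: 0.05597 × V_1 = 0.002727  =>  V_1 = 0.04873 V
V_th = V_1 - V_2 = 0.04873 - 0 = 0.04873 V
Step 2 — R_th: zero the source — replace V1 by a short circuit (node 2 merges into node 0) — and find the resistance seen between A (node 1) and B (node 0).
Reduce the network between node 1 (A) and node 0 (B) by series/parallel combination:
  Rp1 = R1 ‖ R2 ‖ R3 (parallel, all between nodes 0 and 1) = 1/(1/3300 + 1/9100 + 1/18) = 17.87 Ω
R_th = 17.87 Ω

Final answer: V_th = 0.04873 V, R_th = 17.87 Ω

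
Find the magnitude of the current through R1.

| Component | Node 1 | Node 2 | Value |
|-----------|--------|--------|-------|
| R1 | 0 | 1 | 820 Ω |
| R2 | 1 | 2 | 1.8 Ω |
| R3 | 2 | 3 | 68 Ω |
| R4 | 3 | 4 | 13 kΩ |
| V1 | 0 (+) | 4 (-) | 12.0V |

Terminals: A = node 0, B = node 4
Nodal analysis, taking node 4 as the 0 V reference.
Source V1 fixes V_0 = 12 V.
KCL at each unknown node (sum of currents leaving = 0; resistances in Ω):
  Node 1: (V_1 - 12)/820 + (V_1 - V_2)/1.8 = 0
  Node 2: (V_2 - V_1)/1.8 + (V_2 - V_3)/68 = 0
  Node 3: (V_3 - V_2)/68 + (V_3 - 0)/13000 = 0
Collecting terms (coefficients in siemens):
  0.5568·V_1 - 0.5556·V_2 = 0.01463
  0.5703·V_2 - 0.5556·V_1 - 0.01471·V_3 = 0
  0.01478·V_3 - 0.01471·V_2 = 0
Solving these 3 simultaneous equations (Gaussian elimination) gives:
  V_1 = 11.29 V, V_2 = 11.29 V, V_3 = 11.23 V
I_R1 = (V_0 - V_1)/R1 = (12 - 11.29)/820 = 0.0008639 A
|I_R1| = 0.0008639 A

Final answer: |I_R1| = 0.0008639 A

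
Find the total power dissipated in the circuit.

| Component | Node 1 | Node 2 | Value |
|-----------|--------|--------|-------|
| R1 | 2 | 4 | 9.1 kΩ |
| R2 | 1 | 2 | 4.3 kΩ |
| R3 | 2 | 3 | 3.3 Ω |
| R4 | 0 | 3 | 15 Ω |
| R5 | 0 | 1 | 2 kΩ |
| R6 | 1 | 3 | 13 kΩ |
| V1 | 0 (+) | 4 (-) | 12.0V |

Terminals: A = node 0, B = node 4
Nodal analysis, taking node 4 as the 0 V reference.
Source V1 fixes V_0 = 12 V.
KCL at each unknown node (sum of currents leaving = 0; resistances in Ω):
  Node 1: (V_1 - V_2)/4300 + (V_1 - 12)/2000 + (V_1 - V_3)/13000 = 0
  Node 2: (V_2 - 0)/9100 + (V_2 - V_1)/4300 + (V_2 - V_3)/3.3 = 0
  Node 3: (V_3 - V_2)/3.3 + (V_3 - 12)/15 + (V_3 - V_1)/13000 = 0
Collecting terms (coefficients in siemens):
  0.0008095·V_1 - 0.0002326·V_2 - 0.00007692·V_3 = 0.006
  0.3034·V_2 - 0.0002326·V_1 - 0.303·V_3 = 0
  0.3698·V_3 - 0.00007692·V_1 - 0.303·V_2 = 0.8
Solving these 3 simultaneous equations (Gaussian elimination) gives:
  V_1 = 11.99 V, V_2 = 11.98 V, V_3 = 11.98 V
Power in each resistor, P = (ΔV)²/R:
  P_R1 = (11.98 - 0)²/9100 = 0.01576 W
  P_R2 = (11.99 - 11.98)²/4300 = 0.00000005401 W
  P_R3 = (11.98 - 11.98)²/3.3 = 0.000005685 W
  P_R4 = (12 - 11.98)²/15 = 0.00002581 W
  P_R5 = (12 - 11.99)²/2000 = 0.00000003843 W
  P_R6 = (11.99 - 11.98)²/13000 = 0.000000009153 W
P_total = P_R1 + P_R2 + P_R3 + P_R4 + P_R5 + P_R6 = 0.01579 W

Final answer: 0.01579 W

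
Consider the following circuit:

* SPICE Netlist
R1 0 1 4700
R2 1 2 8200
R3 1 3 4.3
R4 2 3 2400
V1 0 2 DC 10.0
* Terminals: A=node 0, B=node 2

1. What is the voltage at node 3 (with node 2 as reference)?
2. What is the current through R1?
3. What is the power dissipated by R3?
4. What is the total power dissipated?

Nodal analysis, taking node 2 as the 0 V reference.
Source V1 fixes V_0 = 10 V.
KCL at each unknown node (sum of currents leaving = 0; resistances in Ω):
  Node 1: (V_1 - 10)/4700 + (V_1 - 0)/8200 + (V_1 - V_3)/4.3 = 0
  Node 3: (V_3 - V_1)/4.3 + (V_3 - 0)/2400 = 0
Collecting terms (coefficients in siemens):
  0.2329·V_1 - 0.2326·V_3 = 0.002128
  0.233·V_3 - 0.2326·V_1 = 0
Determinant D = (0.2329)(0.233) - (-0.2326)(-0.2326) = 0.0001749
V_1 = [(0.002128)(0.233) - (-0.2326)(0)]/D = 2.834 V
V_3 = [(0.2329)(0) - (0.002128)(-0.2326)]/D = 2.829 V
Part 1:
  Read off the nodal solution: V_3 = 2.829 V
Part 2:
  I_R1 = (V_0 - V_1)/R1 = (10 - 2.834)/4700 = 0.001525 A
  Magnitude: I_R1 = 0.001525 A
Part 3:
  I_R3 = (V_1 - V_3)/R3 = (2.834 - 2.829)/4.3 = 0.001179 A
  P_R3 = I_R3² × R3 = (0.001179)² × 4.3 = 0.000005976 W
Part 4:
  Power in each resistor, P = (ΔV)²/R:
    P_R1 = (10 - 2.834)²/4700 = 0.01092 W
    P_R2 = (2.834 - 0)²/8200 = 0.0009798 W
    P_R3 = (2.834 - 2.829)²/4.3 = 0.000005976 W
    P_R4 = (0 - 2.829)²/2400 = 0.003336 W
  P_total = P_R1 + P_R2 + P_R3 + P_R4 = 0.01525 W

Final answers:
1. V_3 = 2.829 V
2. I_R1 = 0.001525 A
3. P_R3 = 5.976e-06 W
4. P_total = 0.01525 W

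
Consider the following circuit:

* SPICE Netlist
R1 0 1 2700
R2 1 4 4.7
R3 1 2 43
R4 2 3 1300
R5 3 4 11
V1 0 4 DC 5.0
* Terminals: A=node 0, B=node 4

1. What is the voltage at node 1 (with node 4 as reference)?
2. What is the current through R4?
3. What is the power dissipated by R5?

Nodal analysis, taking node 4 as the 0 V reference.
Source V1 fixes V_0 = 5 V.
KCL at each unknown node (sum of currents leaving = 0; resistances in Ω):
  Node 1: (V_1 - 5)/2700 + (V_1 - 0)/4.7 + (V_1 - V_2)/43 = 0
  Node 2: (V_2 - V_1)/43 + (V_2 - V_3)/1300 = 0
  Node 3: (V_3 - V_2)/1300 + (V_3 - 0)/11 = 0
Collecting terms (coefficients in siemens):
  0.2364·V_1 - 0.02326·V_2 = 0.001852
  0.02403·V_2 - 0.02326·V_1 - 0.0007692·V_3 = 0
  0.09168·V_3 - 0.0007692·V_2 = 0
Solving these 3 simultaneous equations (Gaussian elimination) gives:
  V_1 = 0.008659 V, V_2 = 0.008384 V, V_3 = 0.00007034 V
Part 1:
  Read off the nodal solution: V_1 = 0.008659 V
Part 2:
  I_R4 = (V_2 - V_3)/R4 = (0.008384 - 0.00007034)/1300 = 0.000006395 A
  Magnitude: I_R4 = 0.000006395 A
Part 3:
  I_R5 = (V_3 - V_4)/R5 = (0.00007034 - 0)/11 = 0.000006395 A
  P_R5 = I_R5² × R5 = (0.000006395)² × 11 = 0.0000000004498 W

Final answers:
1. V_1 = 0.008659 V
2. I_R4 = 6.395e-06 A
3. P_R5 = 4.498e-10 W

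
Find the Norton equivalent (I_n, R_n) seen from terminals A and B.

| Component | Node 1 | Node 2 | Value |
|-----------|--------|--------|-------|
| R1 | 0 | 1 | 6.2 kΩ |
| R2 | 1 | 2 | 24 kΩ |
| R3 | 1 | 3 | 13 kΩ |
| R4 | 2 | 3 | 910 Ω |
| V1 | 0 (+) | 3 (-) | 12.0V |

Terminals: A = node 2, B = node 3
Find the Thévenin equivalent first; then I_n = V_th/R_th and R_n = R_th.
Step 1 — V_th is the open-circuit voltage V_A - V_B (nothing connected across the terminals).
Nodal analysis, taking node 3 as the 0 V reference.
Source V1 fixes V_0 = 12 V.
KCL at each unknown node (sum of currents leaving = 0; resistances in Ω):
  Node 1: (V_1 - 12)/6200 + (V_1 - V_2)/24000 + (V_1 - 0)/13000 = 0
  Node 2: (V_2 - V_1)/24000 + (V_2 - 0)/910 = 0
Collecting terms (coefficients in siemens):
  0.0002799·V_1 - 0.00004167·V_2 = 0.001935
  0.001141·V_2 - 0.00004167·V_1 = 0
Determinant D = (0.0002799)(0.001141) - (-0.00004167)(-0.00004167) = 0.0000003175
V_1 = [(0.001935)(0.001141) - (-0.00004167)(0)]/D = 6.953 V
V_2 = [(0.0002799)(0) - (0.001935)(-0.00004167)]/D = 0.254 V
V_th = V_2 - V_3 = 0.254 - 0 = 0.254 V
Step 2 — R_th: zero the source — replace V1 by a short circuit (node 3 merges into node 0) — and find the resistance seen between A (node 2) and B (node 0).
Reduce the network between node 2 (A) and node 0 (B) by series/parallel combination:
  Rp1 = R1 ‖ R3 (parallel, both between nodes 0 and 1) = 1/(1/6200 + 1/13000) = 4198 Ω
  Rs1 = R2 + Rp1 (series, joined only at node 1) = 24000 + 4198 = 28200 Ω
  Rp2 = R4 ‖ Rs1 (parallel, both between nodes 0 and 2) = 1/(1/910 + 1/28200) = 881.6 Ω
R_th = 881.6 Ω
I_n = V_th/R_th = 0.254/881.6 = 0.0002881 A, and R_n = R_th = 881.6 Ω

Final answer: I_n = 0.0002881 A, R_n = 881.6 Ω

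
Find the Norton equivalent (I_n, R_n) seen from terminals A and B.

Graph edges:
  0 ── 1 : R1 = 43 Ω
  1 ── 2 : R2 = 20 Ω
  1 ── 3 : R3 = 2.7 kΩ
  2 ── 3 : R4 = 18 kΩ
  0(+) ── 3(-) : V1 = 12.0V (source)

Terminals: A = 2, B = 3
Find the Thévenin equivalent first; then I_n = V_th/R_th and R_n = R_th.
Step 1 — V_th is the open-circuit voltage V_A - V_B (nothing connected across the terminals).
Nodal analysis, taking node 3 as the 0 V reference.
Source V1 fixes V_0 = 12 V.
KCL at each unknown node (sum of currents leaving = 0; resistances in Ω):
  Node 1: (V_1 - 12)/43 + (V_1 - V_2)/20 + (V_1 - 0)/2700 = 0
  Node 2: (V_2 - V_1)/20 + (V_2 - 0)/18000 = 0
Collecting terms (coefficients in siemens):
  0.07363·V_1 - 0.05·V_2 = 0.2791
  0.05006·V_2 - 0.05·V_1 = 0
Determinant D = (0.07363)(0.05006) - (-0.05)(-0.05) = 0.001185
V_1 = [(0.2791)(0.05006) - (-0.05)(0)]/D = 11.78 V
V_2 = [(0.07363)(0) - (0.2791)(-0.05)]/D = 11.77 V
V_th = V_2 - V_3 = 11.77 - 0 = 11.77 V
Step 2 — R_th: zero the source — replace V1 by a short circuit (node 3 merges into node 0) — and find the resistance seen between A (node 2) and B (node 0).
Reduce the network between node 2 (A) and node 0 (B) by series/parallel combination:
  Rp1 = R1 ‖ R3 (parallel, both between nodes 0 and 1) = 1/(1/43 + 1/2700) = 42.33 Ω
  Rs1 = R2 + Rp1 (series, joined only at node 1) = 20 + 42.33 = 62.33 Ω
  Rp2 = R4 ‖ Rs1 (parallel, both between nodes 0 and 2) = 1/(1/18000 + 1/62.33) = 62.11 Ω
R_th = 62.11 Ω
I_n = V_th/R_th = 11.77/62.11 = 0.1895 A, and R_n = R_th = 62.11 Ω

Final answer: I_n = 0.1895 A, R_n = 62.11 Ω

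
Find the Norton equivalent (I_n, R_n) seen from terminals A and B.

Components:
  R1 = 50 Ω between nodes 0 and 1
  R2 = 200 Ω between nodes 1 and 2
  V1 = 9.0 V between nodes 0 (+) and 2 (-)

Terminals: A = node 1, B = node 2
Find the Thévenin equivalent first; then I_n = V_th/R_th and R_n = R_th.
Step 1 — V_th is the open-circuit voltage V_A - V_B (nothing connected across the terminals).
Nodal analysis, taking node 2 as the 0 V reference.
Source V1 fixes V_0 = 9 V.
KCL at each unknown node (sum of currents leaving = 0; resistances in Ω):
  Node 1: (V_1 - 9)/50 + (V_1 - 0)/200 = 0
Collecting terms: 0.025 × V_1 = 0.18  =>  V_1 = 7.2 V
V_th = V_1 - V_2 = 7.2 - 0 = 7.2 V
Step 2 — R_th: zero the source — replace V1 by a short circuit (node 2 merges into node 0) — and find the resistance seen between A (node 1) and B (node 0).
Reduce the network between node 1 (A) and node 0 (B) by series/parallel combination:
  Rp1 = R1 ‖ R2 (parallel, both between nodes 0 and 1) = 1/(1/50 + 1/200) = 40 Ω
R_th = 40 Ω
I_n = V_th/R_th = 7.2/40 = 0.18 A, and R_n = R_th = 40 Ω

Final answer: I_n = 0.18 A, R_n = 40 Ω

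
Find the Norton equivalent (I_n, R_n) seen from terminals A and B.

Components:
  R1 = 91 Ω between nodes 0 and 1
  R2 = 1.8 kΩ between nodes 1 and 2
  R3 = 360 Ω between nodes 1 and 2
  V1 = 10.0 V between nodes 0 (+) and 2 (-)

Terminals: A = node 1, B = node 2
Find the Thévenin equivalent first; then I_n = V_th/R_th and R_n = R_th.
Step 1 — V_th is the open-circuit voltage V_A - V_B (nothing connected across the terminals).
Nodal analysis, taking node 2 as the 0 V reference.
Source V1 fixes V_0 = 10 V.
KCL at each unknown node (sum of currents leaving = 0; resistances in Ω):
  Node 1: (V_1 - 10)/91 + (V_1 - 0)/1800 + (V_1 - 0)/360 = 0
Collecting terms: 0.01432 × V_1 = 0.1099  =>  V_1 = 7.673 V
V_th = V_1 - V_2 = 7.673 - 0 = 7.673 V
Step 2 — R_th: zero the source — replace V1 by a short circuit (node 2 merges into node 0) — and find the resistance seen between A (node 1) and B (node 0).
Reduce the network between node 1 (A) and node 0 (B) by series/parallel combination:
  Rp1 = R1 ‖ R2 ‖ R3 (parallel, all between nodes 0 and 1) = 1/(1/91 + 1/1800 + 1/360) = 69.82 Ω
R_th = 69.82 Ω
I_n = V_th/R_th = 7.673/69.82 = 0.1099 A, and R_n = R_th = 69.82 Ω

Final answer: I_n = 0.1099 A, R_n = 69.82 Ω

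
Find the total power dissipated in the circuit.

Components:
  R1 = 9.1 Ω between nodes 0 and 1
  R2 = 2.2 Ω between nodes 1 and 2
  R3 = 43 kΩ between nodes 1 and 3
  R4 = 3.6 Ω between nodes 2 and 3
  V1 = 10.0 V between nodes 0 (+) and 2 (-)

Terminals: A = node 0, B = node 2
Nodal analysis, taking node 2 as the 0 V reference.
Source V1 fixes V_0 = 10 V.
KCL at each unknown node (sum of currents leaving = 0; resistances in Ω):
  Node 1: (V_1 - 10)/9.1 + (V_1 - 0)/2.2 + (V_1 - V_3)/43000 = 0
  Node 3: (V_3 - V_1)/43000 + (V_3 - 0)/3.6 = 0
Collecting terms (coefficients in siemens):
  0.5645·V_1 - 0.00002326·V_3 = 1.099
  0.2778·V_3 - 0.00002326·V_1 = 0
Determinant D = (0.5645)(0.2778) - (-0.00002326)(-0.00002326) = 0.1568
V_1 = [(1.099)(0.2778) - (-0.00002326)(0)]/D = 1.947 V
V_3 = [(0.5645)(0) - (1.099)(-0.00002326)]/D = 0.000163 V
Power in each resistor, P = (ΔV)²/R:
  P_R1 = (10 - 1.947)²/9.1 = 7.127 W
  P_R2 = (1.947 - 0)²/2.2 = 1.723 W
  P_R3 = (1.947 - 0.000163)²/43000 = 0.00008813 W
  P_R4 = (0 - 0.000163)²/3.6 = 0.000000007378 W
P_total = P_R1 + P_R2 + P_R3 + P_R4 = 8.85 W

Final answer: 8.85 W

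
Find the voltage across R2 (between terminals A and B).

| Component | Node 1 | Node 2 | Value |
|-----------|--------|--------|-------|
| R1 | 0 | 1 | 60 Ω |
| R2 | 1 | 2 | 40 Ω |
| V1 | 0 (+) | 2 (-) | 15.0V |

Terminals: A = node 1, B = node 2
R1 and R2 are in series across V1 (node 0 → node 1 → node 2), and the output A–B is taken across R2, so this is a voltage divider.
Series current: I = V1/(R1 + R2) = 15/(60 + 40) = 15/100 = 0.15 A
V_R2 = I × R2 = V1 × R2/(R1 + R2) = 15 × 40/100 = 6 V

Final answer: 6 V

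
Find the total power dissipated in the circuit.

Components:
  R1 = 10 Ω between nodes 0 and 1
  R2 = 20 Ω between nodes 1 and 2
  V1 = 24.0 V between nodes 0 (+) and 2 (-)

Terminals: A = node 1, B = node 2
Nodal analysis, taking node 2 as the 0 V reference.
Source V1 fixes V_0 = 24 V.
KCL at each unknown node (sum of currents leaving = 0; resistances in Ω):
  Node 1: (V_1 - 24)/10 + (V_1 - 0)/20 = 0
Collecting terms: 0.15 × V_1 = 2.4  =>  V_1 = 16 V
Power in each resistor, P = (ΔV)²/R:
  P_R1 = (24 - 16)²/10 = 6.4 W
  P_R2 = (16 - 0)²/20 = 12.8 W
P_total = P_R1 + P_R2 = 19.2 W

Final answer: 19.2 W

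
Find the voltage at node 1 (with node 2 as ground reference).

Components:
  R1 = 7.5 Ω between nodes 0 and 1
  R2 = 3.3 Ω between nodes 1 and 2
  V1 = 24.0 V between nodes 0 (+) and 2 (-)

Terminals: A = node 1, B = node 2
Nodal analysis, taking node 2 as the 0 V reference.
Source V1 fixes V_0 = 24 V.
KCL at each unknown node (sum of currents leaving = 0; resistances in Ω):
  Node 1: (V_1 - 24)/7.5 + (V_1 - 0)/3.3 = 0
Collecting terms: 0.4364 × V_1 = 3.2  =>  V_1 = 7.333 V
The requested potential is V_1 = 7.333 V.

Final answer: V_1 = 7.333 V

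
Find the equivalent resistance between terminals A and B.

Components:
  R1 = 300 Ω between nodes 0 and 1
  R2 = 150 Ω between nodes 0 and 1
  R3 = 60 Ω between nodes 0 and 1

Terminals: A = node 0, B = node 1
Reduce the network between node 0 (A) and node 1 (B) by series/parallel combination:
  Rp1 = R1 ‖ R2 ‖ R3 (parallel, all between nodes 0 and 1) = 1/(1/300 + 1/150 + 1/60) = 37.5 Ω
R_eq = 37.5 Ω

Final answer: 37.5 Ω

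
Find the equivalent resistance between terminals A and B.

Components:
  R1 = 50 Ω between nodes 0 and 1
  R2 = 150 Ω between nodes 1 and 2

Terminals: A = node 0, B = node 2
Reduce the network between node 0 (A) and node 2 (B) by series/parallel combination:
  Rs1 = R1 + R2 (series, joined only at node 1) = 50 + 150 = 200 Ω
R_eq = 200 Ω

Final answer: 200 Ω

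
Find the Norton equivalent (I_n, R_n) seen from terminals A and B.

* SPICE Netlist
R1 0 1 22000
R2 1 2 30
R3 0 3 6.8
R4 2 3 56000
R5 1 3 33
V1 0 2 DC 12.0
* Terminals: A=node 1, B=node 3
Find the Thévenin equivalent first; then I_n = V_th/R_th and R_n = R_th.
Step 1 — V_th is the open-circuit voltage V_A - V_B (nothing connected across the terminals).
Nodal analysis, taking node 2 as the 0 V reference.
Source V1 fixes V_0 = 12 V.
KCL at each unknown node (sum of currents leaving = 0; resistances in Ω):
  Node 1: (V_1 - 12)/22000 + (V_1 - 0)/30 + (V_1 - V_3)/33 = 0
  Node 3: (V_3 - 12)/6.8 + (V_3 - 0)/56000 + (V_3 - V_1)/33 = 0
Collecting terms (coefficients in siemens):
  0.06368·V_1 - 0.0303·V_3 = 0.0005455
  0.1774·V_3 - 0.0303·V_1 = 1.765
Determinant D = (0.06368)(0.1774) - (-0.0303)(-0.0303) = 0.01038
V_1 = [(0.0005455)(0.1774) - (-0.0303)(1.765)]/D = 5.162 V
V_3 = [(0.06368)(1.765) - (0.0005455)(-0.0303)]/D = 10.83 V
V_th = V_1 - V_3 = 5.162 - 10.83 = -5.668 V
Step 2 — R_th: zero the source — replace V1 by a short circuit (node 2 merges into node 0) — and find the resistance seen between A (node 1) and B (node 3).
Reduce the network between node 1 (A) and node 3 (B) by series/parallel combination:
  Rp1 = R1 ‖ R2 (parallel, both between nodes 0 and 1) = 1/(1/22000 + 1/30) = 29.96 Ω
  Rp2 = R3 ‖ R4 (parallel, both between nodes 0 and 3) = 1/(1/6.8 + 1/56000) = 6.799 Ω
  Rs1 = Rp1 + Rp2 (series, joined only at node 0) = 29.96 + 6.799 = 36.76 Ω
  Rp3 = R5 ‖ Rs1 (parallel, both between nodes 1 and 3) = 1/(1/33 + 1/36.76) = 17.39 Ω
R_th = 17.39 Ω
I_n = V_th/R_th = -5.668/17.39 = -0.326 A, and R_n = R_th = 17.39 Ω

Final answer: I_n = -0.326 A, R_n = 17.39 Ω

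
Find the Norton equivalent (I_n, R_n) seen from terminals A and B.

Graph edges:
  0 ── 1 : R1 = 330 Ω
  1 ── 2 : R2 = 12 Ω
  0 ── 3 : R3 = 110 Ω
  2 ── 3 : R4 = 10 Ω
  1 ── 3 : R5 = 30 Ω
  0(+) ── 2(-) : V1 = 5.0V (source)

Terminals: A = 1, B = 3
Find the Thévenin equivalent first; then I_n = V_th/R_th and R_n = R_th.
Step 1 — V_th is the open-circuit voltage V_A - V_B (nothing connected across the terminals).
Nodal analysis, taking node 2 as the 0 V reference.
Source V1 fixes V_0 = 5 V.
KCL at each unknown node (sum of currents leaving = 0; resistances in Ω):
  Node 1: (V_1 - 5)/330 + (V_1 - 0)/12 + (V_1 - V_3)/30 = 0
  Node 3: (V_3 - 5)/110 + (V_3 - 0)/10 + (V_3 - V_1)/30 = 0
Collecting terms (coefficients in siemens):
  0.1197·V_1 - 0.03333·V_3 = 0.01515
  0.1424·V_3 - 0.03333·V_1 = 0.04545
Determinant D = (0.1197)(0.1424) - (-0.03333)(-0.03333) = 0.01594
V_1 = [(0.01515)(0.1424) - (-0.03333)(0.04545)]/D = 0.2305 V
V_3 = [(0.1197)(0.04545) - (0.01515)(-0.03333)]/D = 0.3731 V
V_th = V_1 - V_3 = 0.2305 - 0.3731 = -0.1426 V
Step 2 — R_th: zero the source — replace V1 by a short circuit (node 2 merges into node 0) — and find the resistance seen between A (node 1) and B (node 3).
Reduce the network between node 1 (A) and node 3 (B) by series/parallel combination:
  Rp1 = R1 ‖ R2 (parallel, both between nodes 0 and 1) = 1/(1/330 + 1/12) = 11.58 Ω
  Rp2 = R3 ‖ R4 (parallel, both between nodes 0 and 3) = 1/(1/110 + 1/10) = 9.167 Ω
  Rs1 = Rp1 + Rp2 (series, joined only at node 0) = 11.58 + 9.167 = 20.75 Ω
  Rp3 = R5 ‖ Rs1 (parallel, both between nodes 1 and 3) = 1/(1/30 + 1/20.75) = 12.26 Ω
R_th = 12.26 Ω
I_n = V_th/R_th = -0.1426/12.26 = -0.01163 A, and R_n = R_th = 12.26 Ω

Final answer: I_n = -0.01163 A, R_n = 12.26 Ω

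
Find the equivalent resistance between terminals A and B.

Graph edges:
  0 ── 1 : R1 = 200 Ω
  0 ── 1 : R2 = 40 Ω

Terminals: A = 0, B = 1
Reduce the network between node 0 (A) and node 1 (B) by series/parallel combination:
  Rp1 = R1 ‖ R2 (parallel, both between nodes 0 and 1) = 1/(1/200 + 1/40) = 33.33 Ω
R_eq = 33.33 Ω

Final answer: 33.33 Ω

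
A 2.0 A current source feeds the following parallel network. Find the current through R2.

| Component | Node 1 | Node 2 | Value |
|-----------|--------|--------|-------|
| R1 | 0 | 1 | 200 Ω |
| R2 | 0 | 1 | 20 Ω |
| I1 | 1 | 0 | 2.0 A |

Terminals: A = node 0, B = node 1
All resistors sit directly between nodes 0 and 1, so they are in parallel and share one voltage V; the full source current 2 A splits among them.
1/R_par = 1/200 + 1/20 = 0.055 S  =>  R_par = 18.18 Ω
V = I × R_par = 2 × 18.18 = 36.36 V
I_R2 = V/R2 = 36.36/20 = 1.818 A

Final answer: 1.818 A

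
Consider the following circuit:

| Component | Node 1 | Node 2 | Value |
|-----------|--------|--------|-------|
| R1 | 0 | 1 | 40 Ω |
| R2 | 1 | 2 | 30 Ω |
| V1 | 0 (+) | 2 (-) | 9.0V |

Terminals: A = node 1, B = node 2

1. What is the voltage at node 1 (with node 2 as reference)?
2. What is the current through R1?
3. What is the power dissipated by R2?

Nodal analysis, taking node 2 as the 0 V reference.
Source V1 fixes V_0 = 9 V.
KCL at each unknown node (sum of currents leaving = 0; resistances in Ω):
  Node 1: (V_1 - 9)/40 + (V_1 - 0)/30 = 0
Collecting terms: 0.05833 × V_1 = 0.225  =>  V_1 = 3.857 V
Part 1:
  Read off the nodal solution: V_1 = 3.857 V
Part 2:
  I_R1 = (V_0 - V_1)/R1 = (9 - 3.857)/40 = 0.1286 A
  Magnitude: I_R1 = 0.1286 A
Part 3:
  I_R2 = (V_1 - V_2)/R2 = (3.857 - 0)/30 = 0.1286 A
  P_R2 = I_R2² × R2 = (0.1286)² × 30 = 0.4959 W

Final answers:
1. V_1 = 3.857 V
2. I_R1 = 0.1286 A
3. P_R2 = 0.4959 W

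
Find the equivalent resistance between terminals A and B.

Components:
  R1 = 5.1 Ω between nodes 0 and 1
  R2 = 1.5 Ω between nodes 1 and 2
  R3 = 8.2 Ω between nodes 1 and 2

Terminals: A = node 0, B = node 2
Reduce the network between node 0 (A) and node 2 (B) by series/parallel combination:
  Rp1 = R2 ‖ R3 (parallel, both between nodes 1 and 2) = 1/(1/1.5 + 1/8.2) = 1.268 Ω
  Rs1 = R1 + Rp1 (series, joined only at node 1) = 5.1 + 1.268 = 6.368 Ω
R_eq = 6.368 Ω

Final answer: 6.368 Ω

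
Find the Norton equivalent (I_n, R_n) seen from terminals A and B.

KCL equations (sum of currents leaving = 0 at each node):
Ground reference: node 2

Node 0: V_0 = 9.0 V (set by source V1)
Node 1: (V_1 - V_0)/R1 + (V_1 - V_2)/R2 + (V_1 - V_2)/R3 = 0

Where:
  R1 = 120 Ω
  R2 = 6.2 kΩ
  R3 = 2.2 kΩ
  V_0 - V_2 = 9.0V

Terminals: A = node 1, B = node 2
Find the Thévenin equivalent first; then I_n = V_th/R_th and R_n = R_th.
Step 1 — V_th is the open-circuit voltage V_A - V_B (nothing connected across the terminals).
Nodal analysis, taking node 2 as the 0 V reference.
Source V1 fixes V_0 = 9 V.
KCL at each unknown node (sum of currents leaving = 0; resistances in Ω):
  Node 1: (V_1 - 9)/120 + (V_1 - 0)/6200 + (V_1 - 0)/2200 = 0
Collecting terms: 0.008949 × V_1 = 0.075  =>  V_1 = 8.381 V
V_th = V_1 - V_2 = 8.381 - 0 = 8.381 V
Step 2 — R_th: zero the source — replace V1 by a short circuit (node 2 merges into node 0) — and find the resistance seen between A (node 1) and B (node 0).
Reduce the network between node 1 (A) and node 0 (B) by series/parallel combination:
  Rp1 = R1 ‖ R2 ‖ R3 (parallel, all between nodes 0 and 1) = 1/(1/120 + 1/6200 + 1/2200) = 111.7 Ω
R_th = 111.7 Ω
I_n = V_th/R_th = 8.381/111.7 = 0.075 A, and R_n = R_th = 111.7 Ω

Final answer: I_n = 0.075 A, R_n = 111.7 Ω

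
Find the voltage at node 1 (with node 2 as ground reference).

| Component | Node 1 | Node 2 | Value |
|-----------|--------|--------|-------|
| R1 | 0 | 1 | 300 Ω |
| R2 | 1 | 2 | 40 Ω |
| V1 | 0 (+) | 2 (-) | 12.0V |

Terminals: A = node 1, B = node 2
Nodal analysis, taking node 2 as the 0 V reference.
Source V1 fixes V_0 = 12 V.
KCL at each unknown node (sum of currents leaving = 0; resistances in Ω):
  Node 1: (V_1 - 12)/300 + (V_1 - 0)/40 = 0
Collecting terms: 0.02833 × V_1 = 0.04  =>  V_1 = 1.412 V
The requested potential is V_1 = 1.412 V.

Final answer: V_1 = 1.412 V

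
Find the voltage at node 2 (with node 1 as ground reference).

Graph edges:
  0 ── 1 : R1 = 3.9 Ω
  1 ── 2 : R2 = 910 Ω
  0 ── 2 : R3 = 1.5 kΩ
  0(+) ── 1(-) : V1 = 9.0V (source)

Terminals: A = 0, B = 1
Nodal analysis, taking node 1 as the 0 V reference.
Source V1 fixes V_0 = 9 V.
KCL at each unknown node (sum of currents leaving = 0; resistances in Ω):
  Node 2: (V_2 - 0)/910 + (V_2 - 9)/1500 = 0
Collecting terms: 0.001766 × V_2 = 0.006  =>  V_2 = 3.398 V
The requested potential is V_2 = 3.398 V.

Final answer: V_2 = 3.398 V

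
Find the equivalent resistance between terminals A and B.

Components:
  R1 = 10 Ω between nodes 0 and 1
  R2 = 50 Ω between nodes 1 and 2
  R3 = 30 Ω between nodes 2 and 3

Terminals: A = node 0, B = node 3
Reduce the network between node 0 (A) and node 3 (B) by series/parallel combination:
  Rs1 = R1 + R2 (series, joined only at node 1) = 10 + 50 = 60 Ω
  Rs2 = R3 + Rs1 (series, joined only at node 2) = 30 + 60 = 90 Ω
R_eq = 90 Ω

Final answer: 90 Ω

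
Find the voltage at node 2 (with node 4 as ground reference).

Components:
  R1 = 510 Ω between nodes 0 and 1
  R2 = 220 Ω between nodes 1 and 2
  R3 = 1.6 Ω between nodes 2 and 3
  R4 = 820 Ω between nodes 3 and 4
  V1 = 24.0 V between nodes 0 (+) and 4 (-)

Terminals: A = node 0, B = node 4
Nodal analysis, taking node 4 as the 0 V reference.
Source V1 fixes V_0 = 24 V.
KCL at each unknown node (sum of currents leaving = 0; resistances in Ω):
  Node 1: (V_1 - 24)/510 + (V_1 - V_2)/220 = 0
  Node 2: (V_2 - V_1)/220 + (V_2 - V_3)/1.6 = 0
  Node 3: (V_3 - V_2)/1.6 + (V_3 - 0)/820 = 0
Collecting terms (coefficients in siemens):
  0.006506·V_1 - 0.004545·V_2 = 0.04706
  0.6295·V_2 - 0.004545·V_1 - 0.625·V_3 = 0
  0.6262·V_3 - 0.625·V_2 = 0
Solving these 3 simultaneous equations (Gaussian elimination) gives:
  V_1 = 16.11 V, V_2 = 12.71 V, V_3 = 12.68 V
The requested potential is V_2 = 12.71 V.

Final answer: V_2 = 12.71 V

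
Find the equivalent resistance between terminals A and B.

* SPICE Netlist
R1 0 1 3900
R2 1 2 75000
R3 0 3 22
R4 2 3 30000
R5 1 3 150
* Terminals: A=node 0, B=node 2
The network is not a plain series/parallel combination. Inject a 1 A test current into terminal A (node 0) and return it from terminal B (node 2); then R_eq = V_A / (1 A).
Nodal analysis, taking node 2 as the 0 V reference.
Current source I_test pushes 1 A into node 0 and draws it out of node 2.
KCL at each unknown node (sum of currents leaving = 0; resistances in Ω):
  Node 0: (V_0 - V_1)/3900 + (V_0 - V_3)/22 - 1 = 0
  Node 1: (V_1 - V_0)/3900 + (V_1 - 0)/75000 + (V_1 - V_3)/150 = 0
  Node 3: (V_3 - V_0)/22 + (V_3 - V_1)/150 + (V_3 - 0)/30000 = 0
Collecting terms (coefficients in siemens):
  0.04571·V_0 - 0.0002564·V_1 - 0.04545·V_3 = 1
  0.006936·V_1 - 0.0002564·V_0 - 0.006667·V_3 = 0
  0.05215·V_3 - 0.04545·V_0 - 0.006667·V_1 = 0
Solving these 3 simultaneous equations (Gaussian elimination) gives:
  V_0 = 21460 V, V_1 = 21400 V, V_3 = 21440 V
R_eq = V_0 / 1 A = 21460 Ω = 21.46 kΩ

Final answer: 21.46 kΩ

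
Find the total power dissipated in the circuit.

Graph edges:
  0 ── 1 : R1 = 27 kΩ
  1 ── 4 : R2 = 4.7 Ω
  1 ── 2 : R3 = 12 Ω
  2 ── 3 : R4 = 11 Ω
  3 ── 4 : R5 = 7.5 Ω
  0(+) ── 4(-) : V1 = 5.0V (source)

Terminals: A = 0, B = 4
Nodal analysis, taking node 4 as the 0 V reference.
Source V1 fixes V_0 = 5 V.
KCL at each unknown node (sum of currents leaving = 0; resistances in Ω):
  Node 1: (V_1 - 5)/27000 + (V_1 - 0)/4.7 + (V_1 - V_2)/12 = 0
  Node 2: (V_2 - V_1)/12 + (V_2 - V_3)/11 = 0
  Node 3: (V_3 - V_2)/11 + (V_3 - 0)/7.5 = 0
Collecting terms (coefficients in siemens):
  0.2961·V_1 - 0.08333·V_2 = 0.0001852
  0.1742·V_2 - 0.08333·V_1 - 0.09091·V_3 = 0
  0.2242·V_3 - 0.09091·V_2 = 0
Solving these 3 simultaneous equations (Gaussian elimination) gives:
  V_1 = 0.000754 V, V_2 = 0.0004574 V, V_3 = 0.0001854 V
Power in each resistor, P = (ΔV)²/R:
  P_R1 = (5 - 0.000754)²/27000 = 0.0009256 W
  P_R2 = (0.000754 - 0)²/4.7 = 0.000000121 W
  P_R3 = (0.000754 - 0.0004574)²/12 = 0.000000007335 W
  P_R4 = (0.0004574 - 0.0001854)²/11 = 0.000000006723 W
  P_R5 = (0.0001854 - 0)²/7.5 = 0.000000004584 W
P_total = P_R1 + P_R2 + P_R3 + P_R4 + P_R5 = 0.0009258 W

Final answer: 0.0009258 W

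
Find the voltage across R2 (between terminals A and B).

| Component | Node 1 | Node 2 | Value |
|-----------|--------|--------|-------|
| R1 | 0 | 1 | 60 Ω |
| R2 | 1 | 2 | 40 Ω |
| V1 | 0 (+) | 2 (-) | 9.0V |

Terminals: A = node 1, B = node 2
R1 and R2 are in series across V1 (node 0 → node 1 → node 2), and the output A–B is taken across R2, so this is a voltage divider.
Series current: I = V1/(R1 + R2) = 9/(60 + 40) = 9/100 = 0.09 A
V_R2 = I × R2 = V1 × R2/(R1 + R2) = 9 × 40/100 = 3.6 V

Final answer: 3.6 V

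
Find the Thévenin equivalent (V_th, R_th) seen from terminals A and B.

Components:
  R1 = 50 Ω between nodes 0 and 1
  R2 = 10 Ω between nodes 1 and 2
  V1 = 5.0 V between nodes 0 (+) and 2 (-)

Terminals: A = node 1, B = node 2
Step 1 — V_th is the open-circuit voltage V_A - V_B (nothing connected across the terminals).
Nodal analysis, taking node 2 as the 0 V reference.
Source V1 fixes V_0 = 5 V.
KCL at each unknown node (sum of currents leaving = 0; resistances in Ω):
  Node 1: (V_1 - 5)/50 + (V_1 - 0)/10 = 0
Collecting terms: 0.12 × V_1 = 0.1  =>  V_1 = 0.8333 V
V_th = V_1 - V_2 = 0.8333 - 0 = 0.8333 V
Step 2 — R_th: zero the source — replace V1 by a short circuit (node 2 merges into node 0) — and find the resistance seen between A (node 1) and B (node 0).
Reduce the network between node 1 (A) and node 0 (B) by series/parallel combination:
  Rp1 = R1 ‖ R2 (parallel, both between nodes 0 and 1) = 1/(1/50 + 1/10) = 8.333 Ω
R_th = 8.333 Ω

Final answer: V_th = 0.8333 V, R_th = 8.333 Ω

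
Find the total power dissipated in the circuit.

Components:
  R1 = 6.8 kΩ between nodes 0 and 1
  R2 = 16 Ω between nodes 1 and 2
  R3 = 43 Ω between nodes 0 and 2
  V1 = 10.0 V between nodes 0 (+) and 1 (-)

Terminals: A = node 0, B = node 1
Nodal analysis, taking node 1 as the 0 V reference.
Source V1 fixes V_0 = 10 V.
KCL at each unknown node (sum of currents leaving = 0; resistances in Ω):
  Node 2: (V_2 - 0)/16 + (V_2 - 10)/43 = 0
Collecting terms: 0.08576 × V_2 = 0.2326  =>  V_2 = 2.712 V
Power in each resistor, P = (ΔV)²/R:
  P_R1 = (10 - 0)²/6800 = 0.01471 W
  P_R2 = (0 - 2.712)²/16 = 0.4596 W
  P_R3 = (10 - 2.712)²/43 = 1.235 W
P_total = P_R1 + P_R2 + P_R3 = 1.71 W

Final answer: 1.71 W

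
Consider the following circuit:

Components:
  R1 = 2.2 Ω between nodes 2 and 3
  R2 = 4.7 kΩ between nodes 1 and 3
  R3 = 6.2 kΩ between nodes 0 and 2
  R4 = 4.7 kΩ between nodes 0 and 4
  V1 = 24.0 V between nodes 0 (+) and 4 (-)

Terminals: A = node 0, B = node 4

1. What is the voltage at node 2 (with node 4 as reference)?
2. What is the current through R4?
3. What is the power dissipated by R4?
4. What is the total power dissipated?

Nodal analysis, taking node 4 as the 0 V reference.
Source V1 fixes V_0 = 24 V.
KCL at each unknown node (sum of currents leaving = 0; resistances in Ω):
  Node 1: (V_1 - V_3)/4700 = 0
  Node 2: (V_2 - V_3)/2.2 + (V_2 - 24)/6200 = 0
  Node 3: (V_3 - V_2)/2.2 + (V_3 - V_1)/4700 = 0
Collecting terms (coefficients in siemens):
  0.0002128·V_1 - 0.0002128·V_3 = 0
  0.4547·V_2 - 0.4545·V_3 = 0.003871
  0.4548·V_3 - 0.0002128·V_1 - 0.4545·V_2 = 0
Solving these 3 simultaneous equations (Gaussian elimination) gives:
  V_1 = 24 V, V_2 = 24 V, V_3 = 24 V
Part 1:
  Read off the nodal solution: V_2 = 24 V
Part 2:
  I_R4 = (V_0 - V_4)/R4 = (24 - 0)/4700 = 0.005106 A
  Magnitude: I_R4 = 0.005106 A
Part 3:
  I_R4 = (V_0 - V_4)/R4 = (24 - 0)/4700 = 0.005106 A
  P_R4 = I_R4² × R4 = (0.005106)² × 4700 = 0.1226 W
Part 4:
  Power in each resistor, P = (ΔV)²/R:
    P_R1 = (24 - 24)²/2.2 = 0 W
    P_R2 = (24 - 24)²/4700 = 0 W
    P_R3 = (24 - 24)²/6200 = 0 W
    P_R4 = (24 - 0)²/4700 = 0.1226 W
  P_total = P_R1 + P_R2 + P_R3 + P_R4 = 0.1226 W

Final answers:
1. V_2 = 24 V
2. I_R4 = 0.005106 A
3. P_R4 = 0.1226 W
4. P_total = 0.1226 W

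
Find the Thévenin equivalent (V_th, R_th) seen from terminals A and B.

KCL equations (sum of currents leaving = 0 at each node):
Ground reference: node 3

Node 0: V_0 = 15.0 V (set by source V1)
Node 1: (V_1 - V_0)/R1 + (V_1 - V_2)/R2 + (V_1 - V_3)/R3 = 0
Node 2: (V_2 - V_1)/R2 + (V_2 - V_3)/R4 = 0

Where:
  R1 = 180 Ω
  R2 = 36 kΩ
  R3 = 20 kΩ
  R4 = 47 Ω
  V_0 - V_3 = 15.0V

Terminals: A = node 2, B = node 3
Step 1 — V_th is the open-circuit voltage V_A - V_B (nothing connected across the terminals).
Nodal analysis, taking node 3 as the 0 V reference.
Source V1 fixes V_0 = 15 V.
KCL at each unknown node (sum of currents leaving = 0; resistances in Ω):
  Node 1: (V_1 - 15)/180 + (V_1 - V_2)/36000 + (V_1 - 0)/20000 = 0
  Node 2: (V_2 - V_1)/36000 + (V_2 - 0)/47 = 0
Collecting terms (coefficients in siemens):
  0.005633·V_1 - 0.00002778·V_2 = 0.08333
  0.0213·V_2 - 0.00002778·V_1 = 0
Determinant D = (0.005633)(0.0213) - (-0.00002778)(-0.00002778) = 0.00012
V_1 = [(0.08333)(0.0213) - (-0.00002778)(0)]/D = 14.79 V
V_2 = [(0.005633)(0) - (0.08333)(-0.00002778)]/D = 0.01929 V
V_th = V_2 - V_3 = 0.01929 - 0 = 0.01929 V
Step 2 — R_th: zero the source — replace V1 by a short circuit (node 3 merges into node 0) — and find the resistance seen between A (node 2) and B (node 0).
Reduce the network between node 2 (A) and node 0 (B) by series/parallel combination:
  Rp1 = R1 ‖ R3 (parallel, both between nodes 0 and 1) = 1/(1/180 + 1/20000) = 178.4 Ω
  Rs1 = R2 + Rp1 (series, joined only at node 1) = 36000 + 178.4 = 36180 Ω
  Rp2 = R4 ‖ Rs1 (parallel, both between nodes 0 and 2) = 1/(1/47 + 1/36180) = 46.94 Ω
R_th = 46.94 Ω

Final answer: V_th = 0.01929 V, R_th = 46.94 Ω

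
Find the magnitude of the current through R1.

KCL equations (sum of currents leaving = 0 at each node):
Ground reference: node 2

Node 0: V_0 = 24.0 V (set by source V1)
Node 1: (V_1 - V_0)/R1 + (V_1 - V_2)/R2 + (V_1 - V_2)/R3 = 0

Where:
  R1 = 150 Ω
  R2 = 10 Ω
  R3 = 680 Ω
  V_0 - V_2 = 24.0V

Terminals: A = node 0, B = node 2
Nodal analysis, taking node 2 as the 0 V reference.
Source V1 fixes V_0 = 24 V.
KCL at each unknown node (sum of currents leaving = 0; resistances in Ω):
  Node 1: (V_1 - 24)/150 + (V_1 - 0)/10 + (V_1 - 0)/680 = 0
Collecting terms: 0.1081 × V_1 = 0.16  =>  V_1 = 1.48 V
I_R1 = (V_0 - V_1)/R1 = (24 - 1.48)/150 = 0.1501 A
|I_R1| = 0.1501 A

Final answer: |I_R1| = 0.1501 A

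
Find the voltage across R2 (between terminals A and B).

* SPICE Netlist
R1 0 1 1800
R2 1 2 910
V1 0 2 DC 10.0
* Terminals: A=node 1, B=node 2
R1 and R2 are in series across V1 (node 0 → node 1 → node 2), and the output A–B is taken across R2, so this is a voltage divider.
Series current: I = V1/(R1 + R2) = 10/(1800 + 910) = 10/2710 = 0.00369 A
V_R2 = I × R2 = V1 × R2/(R1 + R2) = 10 × 910/2710 = 3.358 V

Final answer: 3.358 V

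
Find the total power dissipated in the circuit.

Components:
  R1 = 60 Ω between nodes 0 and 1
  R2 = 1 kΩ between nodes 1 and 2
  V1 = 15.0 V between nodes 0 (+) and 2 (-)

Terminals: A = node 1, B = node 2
Nodal analysis, taking node 2 as the 0 V reference.
Source V1 fixes V_0 = 15 V.
KCL at each unknown node (sum of currents leaving = 0; resistances in Ω):
  Node 1: (V_1 - 15)/60 + (V_1 - 0)/1000 = 0
Collecting terms: 0.01767 × V_1 = 0.25  =>  V_1 = 14.15 V
Power in each resistor, P = (ΔV)²/R:
  P_R1 = (15 - 14.15)²/60 = 0.01201 W
  P_R2 = (14.15 - 0)²/1000 = 0.2002 W
P_total = P_R1 + P_R2 = 0.2123 W

Final answer: 0.2123 W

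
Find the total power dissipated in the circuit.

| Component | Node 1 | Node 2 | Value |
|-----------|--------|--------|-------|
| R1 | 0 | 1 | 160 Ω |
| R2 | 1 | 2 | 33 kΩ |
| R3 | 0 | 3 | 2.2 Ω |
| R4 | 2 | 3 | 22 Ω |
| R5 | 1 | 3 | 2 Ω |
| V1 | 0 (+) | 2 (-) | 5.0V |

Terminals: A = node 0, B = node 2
Nodal analysis, taking node 2 as the 0 V reference.
Source V1 fixes V_0 = 5 V.
KCL at each unknown node (sum of currents leaving = 0; resistances in Ω):
  Node 1: (V_1 - 5)/160 + (V_1 - 0)/33000 + (V_1 - V_3)/2 = 0
  Node 3: (V_3 - 5)/2.2 + (V_3 - 0)/22 + (V_3 - V_1)/2 = 0
Collecting terms (coefficients in siemens):
  0.5063·V_1 - 0.5·V_3 = 0.03125
  1·V_3 - 0.5·V_1 = 2.273
Determinant D = (0.5063)(1) - (-0.5)(-0.5) = 0.2563
V_1 = [(0.03125)(1) - (-0.5)(2.273)]/D = 4.556 V
V_3 = [(0.5063)(2.273) - (0.03125)(-0.5)]/D = 4.551 V
Power in each resistor, P = (ΔV)²/R:
  P_R1 = (5 - 4.556)²/160 = 0.001232 W
  P_R2 = (4.556 - 0)²/33000 = 0.000629 W
  P_R3 = (5 - 4.551)²/2.2 = 0.09175 W
  P_R4 = (0 - 4.551)²/22 = 0.9413 W
  P_R5 = (4.556 - 4.551)²/2 = 0.00001391 W
P_total = P_R1 + P_R2 + P_R3 + P_R4 + P_R5 = 1.035 W

Final answer: 1.035 W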